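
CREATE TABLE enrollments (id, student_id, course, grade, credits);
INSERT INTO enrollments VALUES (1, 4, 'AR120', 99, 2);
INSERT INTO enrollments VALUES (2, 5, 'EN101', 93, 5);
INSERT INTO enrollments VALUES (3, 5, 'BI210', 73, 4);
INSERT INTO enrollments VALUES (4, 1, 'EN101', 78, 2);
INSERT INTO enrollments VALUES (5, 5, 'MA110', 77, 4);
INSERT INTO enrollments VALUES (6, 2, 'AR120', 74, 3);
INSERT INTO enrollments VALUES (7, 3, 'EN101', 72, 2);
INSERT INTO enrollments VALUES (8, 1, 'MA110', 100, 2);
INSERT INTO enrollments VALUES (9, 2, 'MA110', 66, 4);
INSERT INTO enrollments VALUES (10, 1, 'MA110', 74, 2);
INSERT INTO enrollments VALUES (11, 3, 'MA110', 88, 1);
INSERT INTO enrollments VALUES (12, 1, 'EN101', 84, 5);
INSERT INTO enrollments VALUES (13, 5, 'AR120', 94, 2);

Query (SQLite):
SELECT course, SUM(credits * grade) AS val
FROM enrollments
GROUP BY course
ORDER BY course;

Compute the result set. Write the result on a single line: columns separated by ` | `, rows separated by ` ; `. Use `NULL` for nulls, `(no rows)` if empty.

AR120 | 608 ; BI210 | 292 ; EN101 | 1185 ; MA110 | 1008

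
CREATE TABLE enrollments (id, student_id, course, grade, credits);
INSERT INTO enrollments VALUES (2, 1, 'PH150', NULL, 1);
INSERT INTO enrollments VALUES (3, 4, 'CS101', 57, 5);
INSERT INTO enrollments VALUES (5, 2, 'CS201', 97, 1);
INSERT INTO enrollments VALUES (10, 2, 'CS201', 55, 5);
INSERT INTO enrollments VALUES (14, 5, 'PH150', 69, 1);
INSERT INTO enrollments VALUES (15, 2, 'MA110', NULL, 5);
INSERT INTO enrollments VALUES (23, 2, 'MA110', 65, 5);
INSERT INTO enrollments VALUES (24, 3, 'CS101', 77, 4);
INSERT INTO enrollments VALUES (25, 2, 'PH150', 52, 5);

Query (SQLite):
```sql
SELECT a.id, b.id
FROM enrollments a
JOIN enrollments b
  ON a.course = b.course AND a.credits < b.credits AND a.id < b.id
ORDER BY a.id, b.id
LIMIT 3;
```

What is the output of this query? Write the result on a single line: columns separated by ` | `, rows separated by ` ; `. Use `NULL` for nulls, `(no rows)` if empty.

Pairs (a,b) with same course, a.credits < b.credits, a.id < b.id.
course groups: CS101:{3,24} CS201:{5,10} MA110:{15,23} PH150:{2,14,25}
Ordered by (a.id, b.id); first 3.

2 | 25 ; 5 | 10 ; 14 | 25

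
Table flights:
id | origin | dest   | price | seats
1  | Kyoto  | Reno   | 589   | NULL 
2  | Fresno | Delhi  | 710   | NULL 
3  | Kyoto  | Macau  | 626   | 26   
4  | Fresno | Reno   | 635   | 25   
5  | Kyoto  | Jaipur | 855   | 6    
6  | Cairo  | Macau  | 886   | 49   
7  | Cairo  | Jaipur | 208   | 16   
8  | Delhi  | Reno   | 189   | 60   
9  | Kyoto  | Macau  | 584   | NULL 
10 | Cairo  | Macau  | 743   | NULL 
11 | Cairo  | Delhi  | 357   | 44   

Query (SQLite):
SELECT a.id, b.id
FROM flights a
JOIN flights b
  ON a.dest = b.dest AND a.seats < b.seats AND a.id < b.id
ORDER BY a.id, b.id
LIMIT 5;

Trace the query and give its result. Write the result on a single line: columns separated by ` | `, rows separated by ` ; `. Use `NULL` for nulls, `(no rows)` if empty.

Pairs (a,b) with same dest, a.seats < b.seats, a.id < b.id.
dest groups: Delhi:{2,11} Jaipur:{5,7} Macau:{3,6,9,10} Reno:{1,4,8}
Ordered by (a.id, b.id); first 5.

3 | 6 ; 4 | 8 ; 5 | 7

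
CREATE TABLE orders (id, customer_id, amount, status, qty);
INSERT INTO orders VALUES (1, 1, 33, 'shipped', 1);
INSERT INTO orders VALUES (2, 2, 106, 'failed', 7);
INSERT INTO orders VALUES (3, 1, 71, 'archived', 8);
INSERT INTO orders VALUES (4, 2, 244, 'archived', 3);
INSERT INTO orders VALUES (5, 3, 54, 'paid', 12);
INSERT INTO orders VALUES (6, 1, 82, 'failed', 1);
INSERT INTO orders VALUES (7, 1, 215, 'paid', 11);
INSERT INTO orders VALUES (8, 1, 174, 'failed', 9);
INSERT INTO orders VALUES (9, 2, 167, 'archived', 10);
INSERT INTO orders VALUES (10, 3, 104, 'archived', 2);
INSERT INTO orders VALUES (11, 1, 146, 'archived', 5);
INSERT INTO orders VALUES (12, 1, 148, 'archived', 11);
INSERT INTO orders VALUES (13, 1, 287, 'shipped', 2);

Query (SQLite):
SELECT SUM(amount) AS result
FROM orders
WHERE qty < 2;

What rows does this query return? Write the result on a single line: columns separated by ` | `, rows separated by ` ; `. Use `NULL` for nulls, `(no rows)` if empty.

115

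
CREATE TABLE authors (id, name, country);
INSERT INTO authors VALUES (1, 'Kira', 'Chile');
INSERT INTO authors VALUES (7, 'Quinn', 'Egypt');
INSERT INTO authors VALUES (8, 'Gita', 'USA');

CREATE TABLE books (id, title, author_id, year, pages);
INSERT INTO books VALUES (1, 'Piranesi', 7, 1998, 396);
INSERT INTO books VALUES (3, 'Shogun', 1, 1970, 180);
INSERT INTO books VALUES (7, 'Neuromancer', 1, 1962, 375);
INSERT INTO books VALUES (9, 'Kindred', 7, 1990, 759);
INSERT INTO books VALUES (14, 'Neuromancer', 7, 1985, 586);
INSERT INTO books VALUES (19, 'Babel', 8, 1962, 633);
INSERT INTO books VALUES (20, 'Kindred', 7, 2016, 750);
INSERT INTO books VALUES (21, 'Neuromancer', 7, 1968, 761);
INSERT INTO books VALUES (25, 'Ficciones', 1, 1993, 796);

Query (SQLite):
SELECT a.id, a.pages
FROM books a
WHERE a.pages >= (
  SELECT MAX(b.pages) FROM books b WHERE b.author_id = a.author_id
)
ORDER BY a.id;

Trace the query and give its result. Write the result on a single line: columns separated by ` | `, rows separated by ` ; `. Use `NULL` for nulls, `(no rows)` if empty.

19 | 633 ; 21 | 761 ; 25 | 796

For each books row a, compute MAX(pages) over rows sharing a.author_id.
Keep row a if a.pages >= that per-group MAX.
  author_id=1: MAX(pages) = 796
  author_id=7: MAX(pages) = 761
  author_id=8: MAX(pages) = 633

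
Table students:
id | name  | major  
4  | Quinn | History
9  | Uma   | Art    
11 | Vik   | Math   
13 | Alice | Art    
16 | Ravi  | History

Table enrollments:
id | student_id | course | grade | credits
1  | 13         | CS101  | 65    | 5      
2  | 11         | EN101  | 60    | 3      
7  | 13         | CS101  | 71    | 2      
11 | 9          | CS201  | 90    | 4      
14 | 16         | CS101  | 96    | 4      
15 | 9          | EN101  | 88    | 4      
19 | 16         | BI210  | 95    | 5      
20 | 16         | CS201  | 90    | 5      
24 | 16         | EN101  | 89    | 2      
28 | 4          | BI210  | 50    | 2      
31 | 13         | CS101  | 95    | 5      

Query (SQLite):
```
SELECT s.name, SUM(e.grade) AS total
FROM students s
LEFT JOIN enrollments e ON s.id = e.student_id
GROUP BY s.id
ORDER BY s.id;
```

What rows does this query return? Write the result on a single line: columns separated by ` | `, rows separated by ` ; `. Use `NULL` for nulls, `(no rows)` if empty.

LEFT JOIN keeps every students row; unmatched ones get NULL for enrollments columns.
Group by students.id and compute SUM(e.grade). SUM over an all-NULL group is NULL.
  4: ids {28} → SUM(e.grade)=50
  9: ids {11, 15} → SUM(e.grade)=178
  11: ids {2} → SUM(e.grade)=60
  13: ids {1, 7, 31} → SUM(e.grade)=231
  16: ids {14, 19, 20, 24} → SUM(e.grade)=370

Quinn | 50 ; Uma | 178 ; Vik | 60 ; Alice | 231 ; Ravi | 370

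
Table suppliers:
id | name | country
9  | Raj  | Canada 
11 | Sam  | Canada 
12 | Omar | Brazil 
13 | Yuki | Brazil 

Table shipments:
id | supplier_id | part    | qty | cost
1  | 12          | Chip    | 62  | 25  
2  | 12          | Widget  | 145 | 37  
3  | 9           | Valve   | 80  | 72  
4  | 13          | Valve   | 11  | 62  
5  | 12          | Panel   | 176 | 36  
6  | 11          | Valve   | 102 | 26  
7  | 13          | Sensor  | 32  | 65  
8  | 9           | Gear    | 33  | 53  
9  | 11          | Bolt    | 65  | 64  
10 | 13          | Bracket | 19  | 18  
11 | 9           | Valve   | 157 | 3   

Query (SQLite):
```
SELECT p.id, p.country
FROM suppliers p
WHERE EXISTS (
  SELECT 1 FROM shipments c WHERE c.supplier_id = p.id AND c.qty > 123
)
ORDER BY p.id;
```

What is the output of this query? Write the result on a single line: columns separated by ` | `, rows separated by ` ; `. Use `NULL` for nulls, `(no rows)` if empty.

For each suppliers row, check whether any shipments with matching supplier_id has qty > 123.
Keep rows where that is true.

9 | Canada ; 12 | Brazil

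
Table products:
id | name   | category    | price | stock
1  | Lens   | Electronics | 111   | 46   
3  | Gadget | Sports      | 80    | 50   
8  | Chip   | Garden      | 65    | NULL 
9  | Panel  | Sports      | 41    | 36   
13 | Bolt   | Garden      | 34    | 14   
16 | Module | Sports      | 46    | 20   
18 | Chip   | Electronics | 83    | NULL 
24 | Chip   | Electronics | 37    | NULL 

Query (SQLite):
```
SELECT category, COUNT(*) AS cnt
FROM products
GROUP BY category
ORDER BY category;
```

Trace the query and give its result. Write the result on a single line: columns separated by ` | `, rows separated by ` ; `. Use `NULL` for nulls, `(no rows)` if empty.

Partition products by category; compute COUNT(*) within each group.
  Electronics: ids {1, 18, 24} → COUNT(*)=3
  Garden: ids {8, 13} → COUNT(*)=2
  Sports: ids {3, 9, 16} → COUNT(*)=3

Electronics | 3 ; Garden | 2 ; Sports | 3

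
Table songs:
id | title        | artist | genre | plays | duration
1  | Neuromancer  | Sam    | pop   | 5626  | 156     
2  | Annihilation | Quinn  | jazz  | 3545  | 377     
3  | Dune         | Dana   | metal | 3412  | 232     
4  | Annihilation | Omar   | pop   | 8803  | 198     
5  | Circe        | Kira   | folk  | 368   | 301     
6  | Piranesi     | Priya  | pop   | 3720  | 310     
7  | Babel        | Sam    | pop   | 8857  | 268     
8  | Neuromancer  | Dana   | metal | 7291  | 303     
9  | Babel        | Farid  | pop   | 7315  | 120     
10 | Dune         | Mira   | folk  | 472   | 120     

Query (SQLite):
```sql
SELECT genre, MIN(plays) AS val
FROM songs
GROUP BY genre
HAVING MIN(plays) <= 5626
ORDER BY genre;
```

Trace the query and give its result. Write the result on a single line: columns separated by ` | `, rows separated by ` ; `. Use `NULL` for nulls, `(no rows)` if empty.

Partition songs by genre; compute MIN(plays) within each group.
HAVING: keep groups where MIN(plays) <= 5626.
  folk: ids {5, 10} → MIN(plays)=368
  jazz: ids {2} → MIN(plays)=3545
  metal: ids {3, 8} → MIN(plays)=3412
  pop: ids {1, 4, 6, 7, 9} → MIN(plays)=3720

folk | 368 ; jazz | 3545 ; metal | 3412 ; pop | 3720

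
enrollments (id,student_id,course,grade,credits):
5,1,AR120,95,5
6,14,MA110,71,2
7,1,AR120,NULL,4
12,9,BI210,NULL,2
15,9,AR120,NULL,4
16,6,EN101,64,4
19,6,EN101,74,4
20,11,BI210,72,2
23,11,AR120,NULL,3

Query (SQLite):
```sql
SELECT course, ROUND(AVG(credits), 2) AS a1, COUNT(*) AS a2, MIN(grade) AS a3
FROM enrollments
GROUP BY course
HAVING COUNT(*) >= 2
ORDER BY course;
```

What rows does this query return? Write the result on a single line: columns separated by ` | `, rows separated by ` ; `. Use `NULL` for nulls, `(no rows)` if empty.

AR120 | 4 | 4 | 95 ; BI210 | 2 | 2 | 72 ; EN101 | 4 | 2 | 64

Group enrollments by course.
Per group compute: ROUND(AVG(credits), 2), COUNT(*), MIN(grade).
HAVING: drop groups with fewer than 2 rows.
  AR120: ids {5, 7, 15, 23} → ROUND(AVG(credits), 2)=4, COUNT(*)=4, MIN(grade)=95
  BI210: ids {12, 20} → ROUND(AVG(credits), 2)=2, COUNT(*)=2, MIN(grade)=72
  EN101: ids {16, 19} → ROUND(AVG(credits), 2)=4, COUNT(*)=2, MIN(grade)=64
  MA110: ids {6} → ROUND(AVG(credits), 2)=2, COUNT(*)=1, MIN(grade)=71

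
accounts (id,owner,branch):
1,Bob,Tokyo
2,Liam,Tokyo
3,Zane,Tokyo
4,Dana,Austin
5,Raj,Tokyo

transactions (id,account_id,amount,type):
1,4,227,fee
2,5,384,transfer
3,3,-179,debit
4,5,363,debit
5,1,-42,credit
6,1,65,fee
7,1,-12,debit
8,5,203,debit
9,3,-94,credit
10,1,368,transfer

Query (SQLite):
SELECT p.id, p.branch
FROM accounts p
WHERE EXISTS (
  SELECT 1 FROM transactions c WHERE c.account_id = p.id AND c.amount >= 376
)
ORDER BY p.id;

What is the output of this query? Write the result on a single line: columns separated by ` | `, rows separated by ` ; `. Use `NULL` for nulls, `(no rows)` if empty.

For each accounts row, check whether any transactions with matching account_id has amount >= 376.
Keep rows where that is true.

5 | Tokyo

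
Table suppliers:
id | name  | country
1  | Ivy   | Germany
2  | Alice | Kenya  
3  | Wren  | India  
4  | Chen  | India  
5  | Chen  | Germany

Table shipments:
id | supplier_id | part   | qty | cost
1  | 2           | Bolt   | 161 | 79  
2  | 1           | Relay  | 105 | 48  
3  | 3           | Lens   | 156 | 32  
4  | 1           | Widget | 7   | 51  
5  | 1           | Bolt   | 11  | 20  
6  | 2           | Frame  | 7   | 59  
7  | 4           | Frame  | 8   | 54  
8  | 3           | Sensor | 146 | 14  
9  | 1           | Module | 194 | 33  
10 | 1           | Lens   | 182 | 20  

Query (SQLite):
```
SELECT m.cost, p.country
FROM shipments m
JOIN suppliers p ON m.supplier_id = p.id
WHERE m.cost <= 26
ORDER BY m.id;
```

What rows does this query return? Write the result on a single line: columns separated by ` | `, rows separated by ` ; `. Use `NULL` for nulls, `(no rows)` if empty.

Each shipments row matches the suppliers row where supplier_id = suppliers.id.
Then keep rows with m.cost <= 26.

20 | Germany ; 14 | India ; 20 | Germany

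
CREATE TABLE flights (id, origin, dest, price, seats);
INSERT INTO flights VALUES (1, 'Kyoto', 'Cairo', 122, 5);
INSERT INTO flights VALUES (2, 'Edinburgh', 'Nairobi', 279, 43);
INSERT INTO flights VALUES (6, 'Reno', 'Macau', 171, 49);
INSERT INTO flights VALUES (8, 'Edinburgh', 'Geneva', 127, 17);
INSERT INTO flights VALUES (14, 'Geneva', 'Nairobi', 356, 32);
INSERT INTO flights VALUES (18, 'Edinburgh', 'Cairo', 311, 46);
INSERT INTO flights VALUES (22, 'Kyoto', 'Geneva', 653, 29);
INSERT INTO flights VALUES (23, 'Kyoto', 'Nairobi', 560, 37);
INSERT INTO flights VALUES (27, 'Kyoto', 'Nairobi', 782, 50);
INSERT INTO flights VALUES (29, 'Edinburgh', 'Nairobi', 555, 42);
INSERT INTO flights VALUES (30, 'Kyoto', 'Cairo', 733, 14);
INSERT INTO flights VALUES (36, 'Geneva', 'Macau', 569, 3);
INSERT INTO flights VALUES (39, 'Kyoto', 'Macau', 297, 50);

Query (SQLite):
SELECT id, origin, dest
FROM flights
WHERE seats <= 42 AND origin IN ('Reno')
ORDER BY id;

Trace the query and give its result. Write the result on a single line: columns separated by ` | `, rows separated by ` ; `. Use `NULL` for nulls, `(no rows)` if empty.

(no rows)

seats <= 42: ids {1, 8, 14, 22, 23, 29, 30, 36}
origin IN ('Reno'): ids {6}
Combine with AND.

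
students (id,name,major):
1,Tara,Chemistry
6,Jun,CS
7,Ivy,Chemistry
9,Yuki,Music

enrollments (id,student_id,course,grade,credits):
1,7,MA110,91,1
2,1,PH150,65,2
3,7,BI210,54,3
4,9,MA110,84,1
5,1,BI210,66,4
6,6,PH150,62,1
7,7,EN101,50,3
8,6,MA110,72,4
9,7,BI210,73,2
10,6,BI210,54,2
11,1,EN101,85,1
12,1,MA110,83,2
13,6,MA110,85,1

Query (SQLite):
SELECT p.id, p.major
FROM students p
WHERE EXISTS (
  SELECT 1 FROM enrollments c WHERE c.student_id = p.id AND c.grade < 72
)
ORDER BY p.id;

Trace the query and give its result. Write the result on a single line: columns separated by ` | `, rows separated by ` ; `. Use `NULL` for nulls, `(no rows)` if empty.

For each students row, check whether any enrollments with matching student_id has grade < 72.
Keep rows where that is true.

1 | Chemistry ; 6 | CS ; 7 | Chemistry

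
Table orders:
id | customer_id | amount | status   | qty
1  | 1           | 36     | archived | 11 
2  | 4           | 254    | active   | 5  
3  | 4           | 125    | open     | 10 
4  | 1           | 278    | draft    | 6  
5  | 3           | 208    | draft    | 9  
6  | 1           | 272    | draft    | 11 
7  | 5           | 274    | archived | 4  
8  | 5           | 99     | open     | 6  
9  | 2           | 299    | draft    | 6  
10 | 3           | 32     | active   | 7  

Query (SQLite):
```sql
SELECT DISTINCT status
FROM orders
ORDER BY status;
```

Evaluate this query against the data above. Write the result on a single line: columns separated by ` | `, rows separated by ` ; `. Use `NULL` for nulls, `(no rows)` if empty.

active ; archived ; draft ; open

Collect distinct status values from orders.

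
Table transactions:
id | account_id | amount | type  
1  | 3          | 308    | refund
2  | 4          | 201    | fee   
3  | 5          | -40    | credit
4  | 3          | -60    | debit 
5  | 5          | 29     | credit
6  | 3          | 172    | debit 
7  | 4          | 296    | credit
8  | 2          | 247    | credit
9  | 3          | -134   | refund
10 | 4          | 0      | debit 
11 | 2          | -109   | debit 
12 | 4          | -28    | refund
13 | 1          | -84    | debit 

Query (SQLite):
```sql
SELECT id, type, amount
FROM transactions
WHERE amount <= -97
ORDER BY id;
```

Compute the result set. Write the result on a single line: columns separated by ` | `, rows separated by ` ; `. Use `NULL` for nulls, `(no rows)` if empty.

9 | refund | -134 ; 11 | debit | -109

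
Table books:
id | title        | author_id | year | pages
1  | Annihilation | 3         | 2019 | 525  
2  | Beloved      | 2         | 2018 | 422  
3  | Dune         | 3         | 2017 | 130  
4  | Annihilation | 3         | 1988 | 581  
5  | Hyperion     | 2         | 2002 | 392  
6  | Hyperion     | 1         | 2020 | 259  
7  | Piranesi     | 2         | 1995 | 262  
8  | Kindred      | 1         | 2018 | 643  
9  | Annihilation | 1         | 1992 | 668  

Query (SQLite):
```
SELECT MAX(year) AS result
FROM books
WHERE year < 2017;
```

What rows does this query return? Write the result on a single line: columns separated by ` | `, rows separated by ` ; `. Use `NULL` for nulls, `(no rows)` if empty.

Rows where year < 2017 → year values: [1988, 2002, 1995, 1992].
MAX of non-NULL values = 2002.

2002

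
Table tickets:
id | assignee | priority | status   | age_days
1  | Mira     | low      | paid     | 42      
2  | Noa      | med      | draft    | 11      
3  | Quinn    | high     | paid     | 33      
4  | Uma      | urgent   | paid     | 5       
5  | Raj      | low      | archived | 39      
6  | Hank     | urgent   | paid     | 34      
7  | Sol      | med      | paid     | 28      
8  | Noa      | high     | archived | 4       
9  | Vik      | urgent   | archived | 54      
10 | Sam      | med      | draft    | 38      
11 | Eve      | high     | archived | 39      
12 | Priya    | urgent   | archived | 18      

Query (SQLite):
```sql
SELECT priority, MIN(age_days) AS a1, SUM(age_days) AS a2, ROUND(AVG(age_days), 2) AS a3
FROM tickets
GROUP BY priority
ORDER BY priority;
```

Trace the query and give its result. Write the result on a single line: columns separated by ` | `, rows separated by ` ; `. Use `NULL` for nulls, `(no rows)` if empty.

Group tickets by priority.
Per group compute: MIN(age_days), SUM(age_days), ROUND(AVG(age_days), 2).
  high: ids {3, 8, 11} → MIN(age_days)=4, SUM(age_days)=76, ROUND(AVG(age_days), 2)=25.33
  low: ids {1, 5} → MIN(age_days)=39, SUM(age_days)=81, ROUND(AVG(age_days), 2)=40.5
  med: ids {2, 7, 10} → MIN(age_days)=11, SUM(age_days)=77, ROUND(AVG(age_days), 2)=25.67
  urgent: ids {4, 6, 9, 12} → MIN(age_days)=5, SUM(age_days)=111, ROUND(AVG(age_days), 2)=27.75

high | 4 | 76 | 25.33 ; low | 39 | 81 | 40.5 ; med | 11 | 77 | 25.67 ; urgent | 5 | 111 | 27.75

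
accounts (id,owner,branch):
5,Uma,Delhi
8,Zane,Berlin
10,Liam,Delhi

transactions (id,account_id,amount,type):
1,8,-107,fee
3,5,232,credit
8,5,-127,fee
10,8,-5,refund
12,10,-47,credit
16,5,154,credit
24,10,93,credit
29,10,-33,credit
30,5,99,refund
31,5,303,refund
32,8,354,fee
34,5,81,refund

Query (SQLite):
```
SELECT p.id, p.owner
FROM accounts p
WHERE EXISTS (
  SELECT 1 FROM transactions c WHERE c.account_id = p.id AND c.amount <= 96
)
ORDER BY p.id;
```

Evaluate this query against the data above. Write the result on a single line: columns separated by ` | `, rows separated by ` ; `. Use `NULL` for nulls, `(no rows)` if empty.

For each accounts row, check whether any transactions with matching account_id has amount <= 96.
Keep rows where that is true.

5 | Uma ; 8 | Zane ; 10 | Liam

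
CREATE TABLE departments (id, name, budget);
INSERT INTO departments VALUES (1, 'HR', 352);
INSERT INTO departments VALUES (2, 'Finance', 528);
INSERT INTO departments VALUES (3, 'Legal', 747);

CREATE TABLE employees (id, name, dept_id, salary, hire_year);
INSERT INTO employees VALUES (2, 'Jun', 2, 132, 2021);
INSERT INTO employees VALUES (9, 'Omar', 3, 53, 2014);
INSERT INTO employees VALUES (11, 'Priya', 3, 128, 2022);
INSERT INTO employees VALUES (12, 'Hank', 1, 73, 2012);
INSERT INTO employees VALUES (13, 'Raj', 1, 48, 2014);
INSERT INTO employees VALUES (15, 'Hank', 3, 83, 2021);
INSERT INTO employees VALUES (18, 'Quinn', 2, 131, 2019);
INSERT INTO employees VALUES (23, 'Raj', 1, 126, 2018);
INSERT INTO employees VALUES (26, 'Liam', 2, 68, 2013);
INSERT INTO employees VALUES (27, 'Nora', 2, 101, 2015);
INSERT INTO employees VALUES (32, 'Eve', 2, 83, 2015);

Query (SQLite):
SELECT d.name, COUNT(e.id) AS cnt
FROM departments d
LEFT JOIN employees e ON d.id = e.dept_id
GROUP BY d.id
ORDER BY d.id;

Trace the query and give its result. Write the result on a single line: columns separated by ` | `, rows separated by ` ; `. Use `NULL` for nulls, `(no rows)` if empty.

LEFT JOIN keeps every departments row; unmatched ones get NULL for employees columns.
Group by departments.id and compute COUNT(e.id). COUNT(col) of an all-NULL group is 0.
  1: ids {12, 13, 23} → COUNT(e.id)=3
  2: ids {2, 18, 26, 27, 32} → COUNT(e.id)=5
  3: ids {9, 11, 15} → COUNT(e.id)=3

HR | 3 ; Finance | 5 ; Legal | 3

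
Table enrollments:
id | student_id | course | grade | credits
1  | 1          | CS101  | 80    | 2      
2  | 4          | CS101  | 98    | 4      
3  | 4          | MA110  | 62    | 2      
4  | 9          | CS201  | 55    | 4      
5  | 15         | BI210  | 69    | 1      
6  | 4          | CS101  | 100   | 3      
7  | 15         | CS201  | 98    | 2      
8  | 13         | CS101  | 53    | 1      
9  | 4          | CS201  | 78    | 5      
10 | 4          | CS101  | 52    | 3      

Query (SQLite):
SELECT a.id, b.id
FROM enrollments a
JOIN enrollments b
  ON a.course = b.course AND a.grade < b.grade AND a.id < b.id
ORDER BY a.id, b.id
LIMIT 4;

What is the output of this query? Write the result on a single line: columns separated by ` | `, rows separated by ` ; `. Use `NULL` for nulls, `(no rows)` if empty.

Pairs (a,b) with same course, a.grade < b.grade, a.id < b.id.
course groups: BI210:{5} CS101:{1,2,6,8,10} CS201:{4,7,9} MA110:{3}
Ordered by (a.id, b.id); first 4.

1 | 2 ; 1 | 6 ; 2 | 6 ; 4 | 7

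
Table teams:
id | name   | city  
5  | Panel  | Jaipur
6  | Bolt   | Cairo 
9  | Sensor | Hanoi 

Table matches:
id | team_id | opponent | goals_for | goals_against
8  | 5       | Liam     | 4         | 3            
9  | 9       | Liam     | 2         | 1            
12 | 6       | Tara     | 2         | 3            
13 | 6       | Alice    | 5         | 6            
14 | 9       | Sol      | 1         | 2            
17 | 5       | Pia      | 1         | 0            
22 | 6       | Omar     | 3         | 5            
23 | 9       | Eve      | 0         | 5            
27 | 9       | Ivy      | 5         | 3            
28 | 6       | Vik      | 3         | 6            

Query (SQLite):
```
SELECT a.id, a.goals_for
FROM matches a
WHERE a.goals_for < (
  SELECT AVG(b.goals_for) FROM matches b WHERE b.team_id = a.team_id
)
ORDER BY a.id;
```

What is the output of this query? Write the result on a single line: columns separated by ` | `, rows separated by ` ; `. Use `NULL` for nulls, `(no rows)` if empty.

12 | 2 ; 14 | 1 ; 17 | 1 ; 22 | 3 ; 23 | 0 ; 28 | 3

For each matches row a, compute AVG(goals_for) over rows sharing a.team_id.
Keep row a if a.goals_for < that per-group AVG.
  team_id=5: AVG(goals_for) = 2.5
  team_id=6: AVG(goals_for) = 3.25
  team_id=9: AVG(goals_for) = 2.0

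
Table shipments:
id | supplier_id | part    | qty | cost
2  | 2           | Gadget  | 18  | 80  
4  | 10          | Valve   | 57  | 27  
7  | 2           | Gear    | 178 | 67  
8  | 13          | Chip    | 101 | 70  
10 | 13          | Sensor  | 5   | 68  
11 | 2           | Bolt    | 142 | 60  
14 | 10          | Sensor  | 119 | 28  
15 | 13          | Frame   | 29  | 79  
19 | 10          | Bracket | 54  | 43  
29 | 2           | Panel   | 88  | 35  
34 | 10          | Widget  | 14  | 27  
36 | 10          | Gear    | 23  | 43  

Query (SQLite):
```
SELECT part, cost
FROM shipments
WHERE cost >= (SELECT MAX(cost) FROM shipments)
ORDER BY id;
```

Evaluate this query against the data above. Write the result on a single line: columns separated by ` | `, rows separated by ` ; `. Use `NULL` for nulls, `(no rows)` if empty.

Gadget | 80

Scalar subquery: MAX(cost) over all shipments rows = 80.
Keep rows where cost >= that value.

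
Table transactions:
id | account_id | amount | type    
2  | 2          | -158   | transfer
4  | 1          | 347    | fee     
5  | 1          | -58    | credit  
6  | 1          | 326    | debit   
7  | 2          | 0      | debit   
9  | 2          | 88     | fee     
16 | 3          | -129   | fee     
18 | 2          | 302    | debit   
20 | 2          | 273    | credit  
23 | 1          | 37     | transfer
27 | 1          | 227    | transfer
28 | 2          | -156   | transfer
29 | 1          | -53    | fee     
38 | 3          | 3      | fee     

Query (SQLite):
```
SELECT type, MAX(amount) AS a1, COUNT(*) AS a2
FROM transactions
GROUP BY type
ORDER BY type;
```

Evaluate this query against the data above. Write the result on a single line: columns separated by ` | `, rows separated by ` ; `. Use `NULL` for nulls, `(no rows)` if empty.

credit | 273 | 2 ; debit | 326 | 3 ; fee | 347 | 5 ; transfer | 227 | 4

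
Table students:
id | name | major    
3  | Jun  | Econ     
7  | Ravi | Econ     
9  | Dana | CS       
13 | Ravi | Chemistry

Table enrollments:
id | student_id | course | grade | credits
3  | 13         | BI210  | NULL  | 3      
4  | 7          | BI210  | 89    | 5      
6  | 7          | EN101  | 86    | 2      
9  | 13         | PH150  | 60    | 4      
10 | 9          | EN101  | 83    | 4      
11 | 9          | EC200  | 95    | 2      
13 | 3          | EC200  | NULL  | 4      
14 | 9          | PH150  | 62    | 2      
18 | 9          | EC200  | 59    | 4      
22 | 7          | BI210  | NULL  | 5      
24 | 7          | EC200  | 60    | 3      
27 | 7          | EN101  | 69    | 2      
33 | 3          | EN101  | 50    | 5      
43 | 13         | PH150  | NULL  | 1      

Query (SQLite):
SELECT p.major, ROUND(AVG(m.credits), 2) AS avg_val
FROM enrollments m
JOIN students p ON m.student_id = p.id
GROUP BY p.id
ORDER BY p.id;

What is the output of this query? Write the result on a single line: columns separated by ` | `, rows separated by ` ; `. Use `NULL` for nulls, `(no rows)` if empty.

Join each enrollments row to its students via student_id.
Group joined rows by students.id; compute ROUND(AVG(m.credits), 2) per group.
  3: ids {13, 33} → ROUND(AVG(m.credits), 2)=4.5
  7: ids {4, 6, 22, 24, 27} → ROUND(AVG(m.credits), 2)=3.4
  9: ids {10, 11, 14, 18} → ROUND(AVG(m.credits), 2)=3
  13: ids {3, 9, 43} → ROUND(AVG(m.credits), 2)=2.67

Econ | 4.5 ; Econ | 3.4 ; CS | 3 ; Chemistry | 2.67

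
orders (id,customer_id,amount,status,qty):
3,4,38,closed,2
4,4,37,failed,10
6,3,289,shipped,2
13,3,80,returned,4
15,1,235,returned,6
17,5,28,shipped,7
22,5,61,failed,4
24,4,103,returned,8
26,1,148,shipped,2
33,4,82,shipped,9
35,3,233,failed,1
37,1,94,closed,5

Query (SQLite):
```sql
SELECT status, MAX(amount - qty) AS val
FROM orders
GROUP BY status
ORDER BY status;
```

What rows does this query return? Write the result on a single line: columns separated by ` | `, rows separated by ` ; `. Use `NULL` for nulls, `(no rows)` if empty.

closed | 89 ; failed | 232 ; returned | 229 ; shipped | 287

For each row compute amount - qty.
Group by status; take MAX of the expression per group.
  closed: ids {3, 37} → MAX(amount - qty)=89
  failed: ids {4, 22, 35} → MAX(amount - qty)=232
  returned: ids {13, 15, 24} → MAX(amount - qty)=229
  shipped: ids {6, 17, 26, 33} → MAX(amount - qty)=287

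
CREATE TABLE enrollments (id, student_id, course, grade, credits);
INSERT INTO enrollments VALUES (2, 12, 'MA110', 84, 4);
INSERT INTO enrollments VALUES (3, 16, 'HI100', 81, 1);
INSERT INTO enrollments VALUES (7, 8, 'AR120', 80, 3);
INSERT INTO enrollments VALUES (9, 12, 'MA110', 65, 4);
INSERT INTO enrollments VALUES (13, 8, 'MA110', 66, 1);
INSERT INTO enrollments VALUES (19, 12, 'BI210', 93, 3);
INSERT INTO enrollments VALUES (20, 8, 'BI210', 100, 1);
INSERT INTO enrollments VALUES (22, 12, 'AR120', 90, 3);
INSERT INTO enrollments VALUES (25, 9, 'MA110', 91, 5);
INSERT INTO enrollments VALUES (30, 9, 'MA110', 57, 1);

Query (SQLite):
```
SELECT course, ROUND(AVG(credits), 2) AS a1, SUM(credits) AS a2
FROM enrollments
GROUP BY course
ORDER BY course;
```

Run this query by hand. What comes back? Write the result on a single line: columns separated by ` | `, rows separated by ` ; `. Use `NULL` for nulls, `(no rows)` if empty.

AR120 | 3 | 6 ; BI210 | 2 | 4 ; HI100 | 1 | 1 ; MA110 | 3 | 15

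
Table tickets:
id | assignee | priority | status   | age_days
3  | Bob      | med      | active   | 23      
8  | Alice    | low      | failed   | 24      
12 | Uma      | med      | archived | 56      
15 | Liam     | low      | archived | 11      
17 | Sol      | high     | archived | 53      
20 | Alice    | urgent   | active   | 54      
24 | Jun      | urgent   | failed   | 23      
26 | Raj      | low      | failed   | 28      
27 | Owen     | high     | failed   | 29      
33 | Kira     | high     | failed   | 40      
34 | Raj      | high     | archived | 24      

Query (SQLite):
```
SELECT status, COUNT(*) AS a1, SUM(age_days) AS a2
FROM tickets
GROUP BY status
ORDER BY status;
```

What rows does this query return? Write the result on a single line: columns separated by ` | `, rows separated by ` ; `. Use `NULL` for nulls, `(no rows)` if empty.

active | 2 | 77 ; archived | 4 | 144 ; failed | 5 | 144

Group tickets by status.
Per group compute: COUNT(*), SUM(age_days).
  active: ids {3, 20} → COUNT(*)=2, SUM(age_days)=77
  archived: ids {12, 15, 17, 34} → COUNT(*)=4, SUM(age_days)=144
  failed: ids {8, 24, 26, 27, 33} → COUNT(*)=5, SUM(age_days)=144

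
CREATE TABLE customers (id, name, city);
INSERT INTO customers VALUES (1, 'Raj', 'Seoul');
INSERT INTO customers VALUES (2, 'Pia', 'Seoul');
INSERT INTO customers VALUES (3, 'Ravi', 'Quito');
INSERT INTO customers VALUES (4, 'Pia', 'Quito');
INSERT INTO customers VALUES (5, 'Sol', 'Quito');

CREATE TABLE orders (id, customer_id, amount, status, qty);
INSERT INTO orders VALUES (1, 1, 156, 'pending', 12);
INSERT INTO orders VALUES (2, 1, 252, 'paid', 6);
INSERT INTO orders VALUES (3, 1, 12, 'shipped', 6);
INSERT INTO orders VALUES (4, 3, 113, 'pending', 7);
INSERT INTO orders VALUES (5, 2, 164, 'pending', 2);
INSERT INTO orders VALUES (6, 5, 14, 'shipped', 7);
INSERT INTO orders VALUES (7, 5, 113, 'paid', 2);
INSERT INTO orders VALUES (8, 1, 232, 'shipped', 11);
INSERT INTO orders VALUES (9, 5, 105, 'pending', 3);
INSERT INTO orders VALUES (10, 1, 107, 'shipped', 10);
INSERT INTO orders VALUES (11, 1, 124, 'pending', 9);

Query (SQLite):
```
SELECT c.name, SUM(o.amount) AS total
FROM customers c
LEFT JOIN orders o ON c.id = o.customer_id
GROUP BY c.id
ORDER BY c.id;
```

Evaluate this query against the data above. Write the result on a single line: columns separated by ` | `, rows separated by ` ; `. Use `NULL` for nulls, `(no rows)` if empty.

LEFT JOIN keeps every customers row; unmatched ones get NULL for orders columns.
Group by customers.id and compute SUM(o.amount). SUM over an all-NULL group is NULL.
  1: ids {1, 2, 3, 8, 10, 11} → SUM(o.amount)=883
  2: ids {5} → SUM(o.amount)=164
  3: ids {4} → SUM(o.amount)=113
  4: ids {—} → SUM(o.amount)=NULL
  5: ids {6, 7, 9} → SUM(o.amount)=232

Raj | 883 ; Pia | 164 ; Ravi | 113 ; Pia | NULL ; Sol | 232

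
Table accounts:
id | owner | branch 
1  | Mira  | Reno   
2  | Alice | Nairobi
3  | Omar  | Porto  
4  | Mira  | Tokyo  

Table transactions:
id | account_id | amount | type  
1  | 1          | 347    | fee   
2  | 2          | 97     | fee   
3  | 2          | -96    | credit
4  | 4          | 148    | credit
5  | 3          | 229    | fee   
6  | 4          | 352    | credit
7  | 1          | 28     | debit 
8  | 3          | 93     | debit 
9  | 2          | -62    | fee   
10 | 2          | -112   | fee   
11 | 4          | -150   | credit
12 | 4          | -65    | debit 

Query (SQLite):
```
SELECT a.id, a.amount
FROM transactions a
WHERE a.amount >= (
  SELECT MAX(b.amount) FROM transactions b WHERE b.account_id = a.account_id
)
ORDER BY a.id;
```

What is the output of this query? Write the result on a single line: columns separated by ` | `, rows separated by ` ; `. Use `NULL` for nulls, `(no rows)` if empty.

1 | 347 ; 2 | 97 ; 5 | 229 ; 6 | 352

For each transactions row a, compute MAX(amount) over rows sharing a.account_id.
Keep row a if a.amount >= that per-group MAX.
  account_id=1: MAX(amount) = 347
  account_id=2: MAX(amount) = 97
  account_id=3: MAX(amount) = 229
  account_id=4: MAX(amount) = 352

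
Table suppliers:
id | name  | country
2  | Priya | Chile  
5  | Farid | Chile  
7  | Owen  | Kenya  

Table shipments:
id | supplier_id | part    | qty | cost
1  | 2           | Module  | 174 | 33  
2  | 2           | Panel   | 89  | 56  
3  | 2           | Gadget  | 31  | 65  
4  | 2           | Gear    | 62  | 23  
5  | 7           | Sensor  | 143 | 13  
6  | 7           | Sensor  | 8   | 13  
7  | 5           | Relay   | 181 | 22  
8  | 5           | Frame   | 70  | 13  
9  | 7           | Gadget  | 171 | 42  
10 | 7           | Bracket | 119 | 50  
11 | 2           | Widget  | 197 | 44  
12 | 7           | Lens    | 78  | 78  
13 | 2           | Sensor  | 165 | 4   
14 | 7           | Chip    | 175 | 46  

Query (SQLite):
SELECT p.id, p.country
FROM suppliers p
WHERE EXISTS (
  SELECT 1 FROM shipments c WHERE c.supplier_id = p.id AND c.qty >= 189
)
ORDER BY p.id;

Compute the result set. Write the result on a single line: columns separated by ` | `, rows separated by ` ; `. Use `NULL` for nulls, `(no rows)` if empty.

For each suppliers row, check whether any shipments with matching supplier_id has qty >= 189.
Keep rows where that is true.

2 | Chile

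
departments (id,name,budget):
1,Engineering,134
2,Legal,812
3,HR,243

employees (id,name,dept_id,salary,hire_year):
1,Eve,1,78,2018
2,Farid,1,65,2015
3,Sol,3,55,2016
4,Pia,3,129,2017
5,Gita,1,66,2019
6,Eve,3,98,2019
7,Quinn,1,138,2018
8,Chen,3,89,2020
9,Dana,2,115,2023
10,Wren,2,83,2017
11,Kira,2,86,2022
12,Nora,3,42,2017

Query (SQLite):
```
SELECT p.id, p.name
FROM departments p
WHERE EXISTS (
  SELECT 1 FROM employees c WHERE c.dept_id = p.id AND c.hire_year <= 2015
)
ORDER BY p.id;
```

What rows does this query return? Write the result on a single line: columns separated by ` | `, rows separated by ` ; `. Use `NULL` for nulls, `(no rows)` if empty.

1 | Engineering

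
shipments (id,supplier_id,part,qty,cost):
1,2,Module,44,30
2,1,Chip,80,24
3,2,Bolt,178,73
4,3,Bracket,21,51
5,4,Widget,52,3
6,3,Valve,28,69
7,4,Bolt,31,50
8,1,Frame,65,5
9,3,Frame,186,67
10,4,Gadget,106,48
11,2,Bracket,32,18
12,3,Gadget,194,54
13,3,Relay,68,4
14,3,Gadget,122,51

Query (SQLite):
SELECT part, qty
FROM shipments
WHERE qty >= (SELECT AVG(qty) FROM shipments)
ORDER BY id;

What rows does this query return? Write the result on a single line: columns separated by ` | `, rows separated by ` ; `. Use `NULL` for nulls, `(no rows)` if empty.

Scalar subquery: AVG(qty) over all shipments rows = 86.214286 (≈; comparison uses full precision).
Keep rows where qty >= that value.

Bolt | 178 ; Frame | 186 ; Gadget | 106 ; Gadget | 194 ; Gadget | 122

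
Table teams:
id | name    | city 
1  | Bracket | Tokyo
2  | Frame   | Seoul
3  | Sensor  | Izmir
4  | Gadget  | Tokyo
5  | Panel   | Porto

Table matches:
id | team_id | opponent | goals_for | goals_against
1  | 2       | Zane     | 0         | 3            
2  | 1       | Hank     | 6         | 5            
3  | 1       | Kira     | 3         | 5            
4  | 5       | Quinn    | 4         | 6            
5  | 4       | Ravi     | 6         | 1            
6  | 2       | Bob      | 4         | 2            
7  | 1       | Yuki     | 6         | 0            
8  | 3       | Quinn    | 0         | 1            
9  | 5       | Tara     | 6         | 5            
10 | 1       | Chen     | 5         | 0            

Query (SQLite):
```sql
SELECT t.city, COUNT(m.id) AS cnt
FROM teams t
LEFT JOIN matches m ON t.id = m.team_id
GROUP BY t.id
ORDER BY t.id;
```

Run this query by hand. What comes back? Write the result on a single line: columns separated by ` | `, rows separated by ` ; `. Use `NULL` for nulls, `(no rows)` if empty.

Tokyo | 4 ; Seoul | 2 ; Izmir | 1 ; Tokyo | 1 ; Porto | 2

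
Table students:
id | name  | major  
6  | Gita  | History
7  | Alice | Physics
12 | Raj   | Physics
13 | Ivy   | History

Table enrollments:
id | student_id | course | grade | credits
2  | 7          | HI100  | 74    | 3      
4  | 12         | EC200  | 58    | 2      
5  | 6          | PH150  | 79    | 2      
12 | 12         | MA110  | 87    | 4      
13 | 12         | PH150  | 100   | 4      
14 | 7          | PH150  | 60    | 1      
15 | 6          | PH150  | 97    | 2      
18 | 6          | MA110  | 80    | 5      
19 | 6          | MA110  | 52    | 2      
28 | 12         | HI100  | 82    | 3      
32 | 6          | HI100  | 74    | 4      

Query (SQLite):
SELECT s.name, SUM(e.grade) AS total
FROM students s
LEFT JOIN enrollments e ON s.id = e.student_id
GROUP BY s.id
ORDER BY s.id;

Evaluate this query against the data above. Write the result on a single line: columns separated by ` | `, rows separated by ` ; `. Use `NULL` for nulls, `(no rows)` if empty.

LEFT JOIN keeps every students row; unmatched ones get NULL for enrollments columns.
Group by students.id and compute SUM(e.grade). SUM over an all-NULL group is NULL.
  6: ids {5, 15, 18, 19, 32} → SUM(e.grade)=382
  7: ids {2, 14} → SUM(e.grade)=134
  12: ids {4, 12, 13, 28} → SUM(e.grade)=327
  13: ids {—} → SUM(e.grade)=NULL

Gita | 382 ; Alice | 134 ; Raj | 327 ; Ivy | NULL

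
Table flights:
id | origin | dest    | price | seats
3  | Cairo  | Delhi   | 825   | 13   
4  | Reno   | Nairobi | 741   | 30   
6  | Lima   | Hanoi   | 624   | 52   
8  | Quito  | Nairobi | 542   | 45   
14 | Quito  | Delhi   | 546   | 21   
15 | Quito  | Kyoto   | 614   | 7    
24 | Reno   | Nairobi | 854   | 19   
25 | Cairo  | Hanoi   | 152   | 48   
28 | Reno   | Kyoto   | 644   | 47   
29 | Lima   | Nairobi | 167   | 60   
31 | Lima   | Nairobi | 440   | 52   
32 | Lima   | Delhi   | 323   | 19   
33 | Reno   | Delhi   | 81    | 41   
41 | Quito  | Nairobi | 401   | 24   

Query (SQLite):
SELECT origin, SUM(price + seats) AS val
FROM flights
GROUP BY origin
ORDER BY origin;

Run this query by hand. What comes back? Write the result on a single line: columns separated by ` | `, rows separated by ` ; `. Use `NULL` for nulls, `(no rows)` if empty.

For each row compute price + seats.
Group by origin; take SUM of the expression per group.
  Cairo: ids {3, 25} → SUM(price + seats)=1038
  Lima: ids {6, 29, 31, 32} → SUM(price + seats)=1737
  Quito: ids {8, 14, 15, 41} → SUM(price + seats)=2200
  Reno: ids {4, 24, 28, 33} → SUM(price + seats)=2457

Cairo | 1038 ; Lima | 1737 ; Quito | 2200 ; Reno | 2457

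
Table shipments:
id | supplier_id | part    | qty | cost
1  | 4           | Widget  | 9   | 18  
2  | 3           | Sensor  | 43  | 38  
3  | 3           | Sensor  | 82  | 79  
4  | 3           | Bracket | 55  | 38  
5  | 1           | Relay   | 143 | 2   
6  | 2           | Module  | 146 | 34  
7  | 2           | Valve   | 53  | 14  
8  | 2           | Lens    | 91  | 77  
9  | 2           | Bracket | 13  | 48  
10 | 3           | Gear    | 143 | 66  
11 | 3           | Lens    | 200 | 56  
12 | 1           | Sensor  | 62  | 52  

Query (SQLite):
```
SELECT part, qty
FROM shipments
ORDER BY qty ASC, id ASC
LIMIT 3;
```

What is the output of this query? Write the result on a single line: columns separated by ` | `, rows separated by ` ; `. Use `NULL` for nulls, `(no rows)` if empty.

Sort by qty asc, tiebreak id asc: (9, id=1), (13, id=9), (43, id=2), (53, id=7), (55, id=4), (62, id=12) …. Take first 3.

Widget | 9 ; Bracket | 13 ; Sensor | 43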